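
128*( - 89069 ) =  - 11400832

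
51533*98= 5050234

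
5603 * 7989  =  44762367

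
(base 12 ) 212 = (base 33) 95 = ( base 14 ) 178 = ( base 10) 302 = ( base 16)12E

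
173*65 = 11245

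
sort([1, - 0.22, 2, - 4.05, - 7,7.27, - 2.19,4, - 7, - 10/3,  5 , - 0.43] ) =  [ - 7, - 7,- 4.05,-10/3, - 2.19,  -  0.43, - 0.22, 1,2, 4, 5,  7.27 ]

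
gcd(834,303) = 3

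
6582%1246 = 352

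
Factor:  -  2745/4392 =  - 5/8 = -2^( - 3) *5^1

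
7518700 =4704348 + 2814352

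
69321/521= 69321/521 = 133.05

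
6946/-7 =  - 6946/7 = -992.29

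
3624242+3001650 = 6625892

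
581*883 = 513023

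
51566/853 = 51566/853 = 60.45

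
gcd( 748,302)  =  2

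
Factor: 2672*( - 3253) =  - 2^4*167^1*3253^1 = - 8692016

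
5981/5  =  5981/5=1196.20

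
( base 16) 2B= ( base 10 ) 43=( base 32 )1B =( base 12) 37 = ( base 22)1L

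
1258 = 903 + 355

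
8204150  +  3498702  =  11702852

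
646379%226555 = 193269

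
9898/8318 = 4949/4159 = 1.19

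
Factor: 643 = 643^1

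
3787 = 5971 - 2184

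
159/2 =79 + 1/2 = 79.50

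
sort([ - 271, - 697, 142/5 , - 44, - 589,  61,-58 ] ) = [ - 697,-589, - 271, - 58, - 44 , 142/5 , 61]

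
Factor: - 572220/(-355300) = 3^2 * 5^(-1 )*17^1*19^( - 1) = 153/95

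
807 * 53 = 42771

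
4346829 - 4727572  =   - 380743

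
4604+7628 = 12232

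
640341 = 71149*9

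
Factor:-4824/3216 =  - 3/2=- 2^( - 1) * 3^1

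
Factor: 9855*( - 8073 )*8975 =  - 3^6*5^3*13^1 * 23^1*73^1*359^1 = -  714045749625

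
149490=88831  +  60659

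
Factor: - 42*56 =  - 2^4*3^1*7^2 = -2352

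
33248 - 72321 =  - 39073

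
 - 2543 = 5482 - 8025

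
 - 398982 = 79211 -478193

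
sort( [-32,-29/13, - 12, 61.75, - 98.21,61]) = [ - 98.21,-32,-12,  -  29/13,61,61.75 ] 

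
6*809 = 4854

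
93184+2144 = 95328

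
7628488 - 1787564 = 5840924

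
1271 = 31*41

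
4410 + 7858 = 12268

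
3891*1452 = 5649732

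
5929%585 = 79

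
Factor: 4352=2^8*17^1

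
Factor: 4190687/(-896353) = -17^1*246511^1 * 896353^( - 1) 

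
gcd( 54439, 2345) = 7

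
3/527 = 3/527 = 0.01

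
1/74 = 1/74 = 0.01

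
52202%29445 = 22757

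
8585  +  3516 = 12101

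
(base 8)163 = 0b1110011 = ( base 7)223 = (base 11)a5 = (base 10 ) 115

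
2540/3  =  2540/3 = 846.67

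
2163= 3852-1689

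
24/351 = 8/117 =0.07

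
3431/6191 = 3431/6191 =0.55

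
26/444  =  13/222 =0.06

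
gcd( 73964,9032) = 4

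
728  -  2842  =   - 2114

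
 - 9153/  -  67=136 + 41/67=136.61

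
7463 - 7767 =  - 304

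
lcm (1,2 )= 2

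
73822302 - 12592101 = 61230201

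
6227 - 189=6038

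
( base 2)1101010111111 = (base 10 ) 6847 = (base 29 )843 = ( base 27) 9AG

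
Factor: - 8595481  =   - 2383^1 *3607^1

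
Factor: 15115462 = 2^1*23^1*37^1*83^1*107^1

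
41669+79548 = 121217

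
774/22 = 387/11 = 35.18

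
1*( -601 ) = -601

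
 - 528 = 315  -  843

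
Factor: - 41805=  - 3^2*5^1*929^1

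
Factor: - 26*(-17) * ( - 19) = -2^1 * 13^1 *17^1 * 19^1 = - 8398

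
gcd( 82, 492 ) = 82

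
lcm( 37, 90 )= 3330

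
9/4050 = 1/450 = 0.00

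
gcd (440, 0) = 440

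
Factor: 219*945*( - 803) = -166184865 = - 3^4*5^1*7^1*11^1 * 73^2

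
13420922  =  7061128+6359794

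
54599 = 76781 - 22182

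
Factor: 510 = 2^1*3^1*5^1*17^1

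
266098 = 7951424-7685326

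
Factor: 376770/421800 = 2^(-2)*5^(  -  1)*37^( - 1 ) * 661^1= 661/740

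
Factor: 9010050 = 2^1 * 3^1*5^2  *  7^1*8581^1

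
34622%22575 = 12047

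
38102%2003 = 45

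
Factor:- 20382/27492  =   - 2^( - 1)*29^(-1)*43^1=- 43/58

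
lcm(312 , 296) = 11544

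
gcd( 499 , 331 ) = 1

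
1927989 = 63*30603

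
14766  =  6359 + 8407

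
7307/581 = 7307/581 = 12.58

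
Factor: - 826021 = -7^1*197^1*599^1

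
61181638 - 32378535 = 28803103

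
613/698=613/698 = 0.88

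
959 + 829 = 1788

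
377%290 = 87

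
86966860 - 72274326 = 14692534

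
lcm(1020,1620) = 27540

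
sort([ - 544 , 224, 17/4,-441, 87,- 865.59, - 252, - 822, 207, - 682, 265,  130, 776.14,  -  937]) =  [ - 937 , - 865.59 , - 822, - 682,  -  544, - 441, - 252,  17/4, 87, 130 , 207, 224, 265,776.14 ]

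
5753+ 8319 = 14072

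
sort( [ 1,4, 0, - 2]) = [ - 2, 0 , 1,4 ] 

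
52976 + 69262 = 122238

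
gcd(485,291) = 97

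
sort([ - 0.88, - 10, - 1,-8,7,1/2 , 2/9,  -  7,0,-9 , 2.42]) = [ -10,- 9,-8, - 7, - 1,-0.88,0, 2/9, 1/2,2.42,7]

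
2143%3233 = 2143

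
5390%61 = 22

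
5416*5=27080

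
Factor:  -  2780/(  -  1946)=10/7= 2^1 * 5^1*7^( - 1)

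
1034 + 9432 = 10466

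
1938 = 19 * 102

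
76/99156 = 19/24789 = 0.00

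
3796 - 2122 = 1674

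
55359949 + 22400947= 77760896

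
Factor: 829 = 829^1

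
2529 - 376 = 2153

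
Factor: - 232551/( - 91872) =81/32 = 2^( - 5 )*3^4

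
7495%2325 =520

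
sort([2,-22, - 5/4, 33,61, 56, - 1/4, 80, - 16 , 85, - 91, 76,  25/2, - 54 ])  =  [ - 91, - 54 , - 22, - 16, - 5/4, - 1/4 , 2, 25/2 , 33, 56, 61, 76,  80, 85] 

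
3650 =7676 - 4026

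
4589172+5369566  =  9958738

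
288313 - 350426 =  - 62113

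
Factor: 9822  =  2^1*3^1 * 1637^1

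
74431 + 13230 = 87661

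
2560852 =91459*28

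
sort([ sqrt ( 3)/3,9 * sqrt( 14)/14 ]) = [sqrt( 3)/3,9 *sqrt( 14 )/14]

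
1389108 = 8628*161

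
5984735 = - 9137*(-655)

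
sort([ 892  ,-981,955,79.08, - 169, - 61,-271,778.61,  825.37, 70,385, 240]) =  [ - 981, - 271, - 169,- 61, 70,79.08,240, 385,778.61, 825.37 , 892,955] 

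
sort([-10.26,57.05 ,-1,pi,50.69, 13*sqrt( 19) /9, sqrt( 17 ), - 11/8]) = [-10.26, - 11/8,-1,pi,sqrt( 17),13*sqrt( 19) /9, 50.69,57.05 ] 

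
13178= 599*22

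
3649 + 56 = 3705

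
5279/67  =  78 + 53/67 = 78.79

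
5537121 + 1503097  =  7040218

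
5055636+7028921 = 12084557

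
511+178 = 689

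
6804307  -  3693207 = 3111100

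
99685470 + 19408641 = 119094111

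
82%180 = 82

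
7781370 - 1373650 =6407720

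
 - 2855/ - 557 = 2855/557=5.13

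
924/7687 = 924/7687 = 0.12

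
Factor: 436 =2^2 * 109^1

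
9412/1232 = 2353/308 = 7.64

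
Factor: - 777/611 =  - 3^1*7^1*13^ ( - 1)*37^1*47^( - 1 ) 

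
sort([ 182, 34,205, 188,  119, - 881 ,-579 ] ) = [- 881,  -  579, 34 , 119, 182, 188,205]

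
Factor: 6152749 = 6152749^1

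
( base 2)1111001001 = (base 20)289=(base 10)969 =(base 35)ro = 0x3C9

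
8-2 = 6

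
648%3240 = 648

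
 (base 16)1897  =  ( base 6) 45051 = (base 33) 5pp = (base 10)6295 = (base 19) H86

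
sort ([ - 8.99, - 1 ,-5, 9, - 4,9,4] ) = [ - 8.99, - 5, - 4, -1,  4 , 9, 9 ] 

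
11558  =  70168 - 58610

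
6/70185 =2/23395  =  0.00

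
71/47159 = 71/47159 = 0.00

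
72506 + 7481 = 79987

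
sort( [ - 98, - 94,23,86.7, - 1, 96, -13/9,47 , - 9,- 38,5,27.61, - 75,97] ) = [ - 98, - 94 , - 75, - 38, - 9,-13/9, - 1,5,23, 27.61,  47,86.7 , 96,  97]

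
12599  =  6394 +6205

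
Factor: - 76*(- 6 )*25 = 2^3 * 3^1*5^2*19^1= 11400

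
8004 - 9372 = -1368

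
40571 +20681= 61252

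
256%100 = 56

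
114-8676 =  - 8562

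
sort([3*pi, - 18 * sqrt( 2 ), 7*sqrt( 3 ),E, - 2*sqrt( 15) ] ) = [ - 18*sqrt( 2), - 2 * sqrt(15), E,3*pi, 7*sqrt( 3 ) ] 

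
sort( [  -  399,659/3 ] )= [ - 399,659/3]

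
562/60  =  9 + 11/30  =  9.37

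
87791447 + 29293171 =117084618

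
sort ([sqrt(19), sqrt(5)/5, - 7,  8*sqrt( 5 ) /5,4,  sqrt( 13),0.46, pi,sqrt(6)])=[ - 7,  sqrt(5)/5, 0.46, sqrt(6), pi,  8*sqrt( 5) /5,  sqrt( 13),  4, sqrt( 19)]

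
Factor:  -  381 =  - 3^1*127^1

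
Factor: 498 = 2^1 * 3^1*83^1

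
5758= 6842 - 1084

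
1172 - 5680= - 4508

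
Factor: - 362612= - 2^2*269^1 *337^1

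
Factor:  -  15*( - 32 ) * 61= 2^5*3^1*5^1*61^1  =  29280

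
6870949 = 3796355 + 3074594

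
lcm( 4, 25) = 100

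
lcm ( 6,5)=30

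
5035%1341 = 1012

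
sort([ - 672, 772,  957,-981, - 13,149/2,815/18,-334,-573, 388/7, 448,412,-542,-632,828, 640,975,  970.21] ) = [ - 981,-672,  -  632, -573,  -  542,-334, - 13,815/18, 388/7,149/2,  412,  448,640 , 772,828,957,970.21, 975] 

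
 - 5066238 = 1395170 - 6461408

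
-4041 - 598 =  - 4639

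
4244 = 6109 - 1865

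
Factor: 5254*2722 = 14301388 = 2^2*37^1*71^1*1361^1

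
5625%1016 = 545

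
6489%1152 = 729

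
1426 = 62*23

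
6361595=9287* 685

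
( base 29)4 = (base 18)4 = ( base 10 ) 4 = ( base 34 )4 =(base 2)100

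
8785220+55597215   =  64382435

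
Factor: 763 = 7^1*109^1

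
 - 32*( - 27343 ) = 874976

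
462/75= 154/25= 6.16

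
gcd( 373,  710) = 1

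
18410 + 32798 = 51208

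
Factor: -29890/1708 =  - 35/2 = - 2^ ( -1)*5^1* 7^1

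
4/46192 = 1/11548  =  0.00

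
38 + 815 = 853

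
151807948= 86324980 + 65482968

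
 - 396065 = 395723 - 791788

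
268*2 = 536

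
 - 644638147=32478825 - 677116972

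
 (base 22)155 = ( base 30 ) JT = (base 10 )599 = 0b1001010111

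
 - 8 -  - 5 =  - 3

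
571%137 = 23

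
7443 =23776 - 16333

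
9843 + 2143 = 11986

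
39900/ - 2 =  - 19950/1 = - 19950.00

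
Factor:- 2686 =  - 2^1*17^1 * 79^1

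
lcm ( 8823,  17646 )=17646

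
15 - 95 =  - 80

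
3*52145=156435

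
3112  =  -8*(-389 ) 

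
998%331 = 5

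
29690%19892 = 9798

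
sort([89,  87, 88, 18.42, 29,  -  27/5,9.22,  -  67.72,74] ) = [  -  67.72, -27/5, 9.22, 18.42, 29,74 , 87, 88,89 ] 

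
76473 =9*8497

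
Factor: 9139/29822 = 19/62 = 2^( - 1 )*19^1 * 31^( - 1) 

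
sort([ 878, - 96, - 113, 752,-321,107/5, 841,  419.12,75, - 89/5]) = [ - 321, - 113, - 96 ,-89/5,107/5 , 75,419.12,752,841,878]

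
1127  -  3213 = -2086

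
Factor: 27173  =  29^1*937^1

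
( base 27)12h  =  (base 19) 242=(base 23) 1bi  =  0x320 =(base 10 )800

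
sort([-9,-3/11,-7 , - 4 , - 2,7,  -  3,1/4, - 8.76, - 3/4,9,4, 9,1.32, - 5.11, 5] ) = [ - 9, - 8.76, - 7, - 5.11, - 4,-3, - 2, - 3/4, - 3/11 , 1/4, 1.32,4,5 , 7, 9,9 ] 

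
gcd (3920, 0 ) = 3920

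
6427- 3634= 2793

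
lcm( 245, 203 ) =7105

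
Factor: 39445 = 5^1*7^3 * 23^1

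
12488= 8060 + 4428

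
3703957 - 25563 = 3678394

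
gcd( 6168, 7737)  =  3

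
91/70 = 13/10 = 1.30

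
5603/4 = 5603/4  =  1400.75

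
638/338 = 1 + 150/169 = 1.89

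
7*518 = 3626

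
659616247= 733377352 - 73761105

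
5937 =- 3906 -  - 9843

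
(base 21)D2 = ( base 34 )83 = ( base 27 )A5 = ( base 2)100010011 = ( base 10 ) 275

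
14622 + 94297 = 108919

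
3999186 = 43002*93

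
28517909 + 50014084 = 78531993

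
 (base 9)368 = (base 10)305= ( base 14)17b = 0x131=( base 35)8p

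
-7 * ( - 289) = 2023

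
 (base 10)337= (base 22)f7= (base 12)241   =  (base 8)521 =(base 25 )dc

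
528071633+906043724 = 1434115357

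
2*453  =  906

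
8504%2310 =1574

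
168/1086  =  28/181=0.15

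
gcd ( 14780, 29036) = 4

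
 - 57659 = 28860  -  86519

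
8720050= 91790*95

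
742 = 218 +524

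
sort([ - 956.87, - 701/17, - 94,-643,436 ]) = [ - 956.87, - 643,- 94,-701/17,436 ]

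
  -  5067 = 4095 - 9162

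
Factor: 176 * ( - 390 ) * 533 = - 2^5 *3^1 * 5^1*11^1*13^2*41^1 = - 36585120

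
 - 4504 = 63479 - 67983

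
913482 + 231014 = 1144496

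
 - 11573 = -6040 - 5533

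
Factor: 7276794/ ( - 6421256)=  - 2^( -2 )*3^1*7^2*41^( - 1)*53^1*467^1*19577^ (  -  1) = - 3638397/3210628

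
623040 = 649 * 960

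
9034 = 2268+6766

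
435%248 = 187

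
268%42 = 16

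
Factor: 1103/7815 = 3^( - 1)*5^( - 1)*521^( - 1 )*1103^1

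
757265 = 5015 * 151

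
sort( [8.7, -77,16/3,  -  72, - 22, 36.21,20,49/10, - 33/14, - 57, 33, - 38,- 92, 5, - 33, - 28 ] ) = [ - 92 , - 77, - 72, - 57, - 38,-33, - 28 , - 22, - 33/14,  49/10, 5,16/3, 8.7,20,33, 36.21 ]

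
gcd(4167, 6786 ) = 9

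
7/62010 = 7/62010 = 0.00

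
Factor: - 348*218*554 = -42028656 =-2^4*3^1*29^1*109^1*277^1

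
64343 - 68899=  - 4556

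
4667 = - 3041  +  7708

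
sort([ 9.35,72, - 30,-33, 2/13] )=[ - 33, - 30,  2/13,9.35, 72]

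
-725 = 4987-5712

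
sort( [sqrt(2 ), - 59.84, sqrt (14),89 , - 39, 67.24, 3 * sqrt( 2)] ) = [ - 59.84, - 39, sqrt( 2), sqrt(14 ), 3*sqrt( 2),67.24,89]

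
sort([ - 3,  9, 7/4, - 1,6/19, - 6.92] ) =[ - 6.92 ,  -  3,  -  1, 6/19, 7/4, 9] 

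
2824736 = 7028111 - 4203375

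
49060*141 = 6917460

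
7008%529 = 131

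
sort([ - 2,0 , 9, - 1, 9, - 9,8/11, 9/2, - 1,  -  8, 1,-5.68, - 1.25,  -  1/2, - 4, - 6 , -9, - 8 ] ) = [  -  9, - 9,-8, - 8, - 6,-5.68 , - 4, - 2 , - 1.25, - 1, - 1, - 1/2,0, 8/11, 1,9/2, 9, 9] 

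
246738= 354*697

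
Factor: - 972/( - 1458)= 2/3  =  2^1*3^( - 1)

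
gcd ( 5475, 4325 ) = 25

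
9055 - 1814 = 7241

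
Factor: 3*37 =111 = 3^1 * 37^1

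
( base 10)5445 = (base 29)6DM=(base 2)1010101000101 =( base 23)a6h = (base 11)4100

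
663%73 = 6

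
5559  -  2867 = 2692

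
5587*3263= 18230381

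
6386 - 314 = 6072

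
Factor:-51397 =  - 103^1*499^1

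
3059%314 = 233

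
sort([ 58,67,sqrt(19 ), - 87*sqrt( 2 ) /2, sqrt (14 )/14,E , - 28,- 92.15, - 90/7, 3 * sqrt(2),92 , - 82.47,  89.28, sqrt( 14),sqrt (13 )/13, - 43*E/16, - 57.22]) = [ - 92.15, -82.47, - 87*sqrt( 2 )/2, - 57.22, - 28,  -  90/7,-43*E/16,sqrt( 14)/14,sqrt ( 13) /13,E, sqrt(14),3*sqrt( 2),sqrt(19),58, 67,89.28 , 92]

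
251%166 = 85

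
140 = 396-256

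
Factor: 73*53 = 53^1*73^1 = 3869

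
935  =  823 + 112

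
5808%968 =0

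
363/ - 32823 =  - 121/10941 = - 0.01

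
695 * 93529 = 65002655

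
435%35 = 15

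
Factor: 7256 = 2^3*907^1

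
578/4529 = 578/4529  =  0.13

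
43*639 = 27477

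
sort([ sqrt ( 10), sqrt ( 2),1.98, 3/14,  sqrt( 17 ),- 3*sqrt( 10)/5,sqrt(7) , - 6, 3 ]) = [ - 6, - 3*sqrt( 10) /5 , 3/14,sqrt( 2) , 1.98 , sqrt( 7),3, sqrt(10),sqrt( 17) ]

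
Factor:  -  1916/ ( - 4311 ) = 4/9= 2^2*3^(-2)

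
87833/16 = 5489 + 9/16 = 5489.56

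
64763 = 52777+11986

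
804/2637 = 268/879 = 0.30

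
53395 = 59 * 905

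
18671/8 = 18671/8 = 2333.88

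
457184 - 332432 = 124752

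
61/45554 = 61/45554 = 0.00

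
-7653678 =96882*(- 79 ) 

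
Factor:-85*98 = - 8330 = -2^1*5^1*7^2 *17^1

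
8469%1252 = 957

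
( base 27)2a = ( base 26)2c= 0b1000000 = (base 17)3D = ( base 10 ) 64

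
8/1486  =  4/743 =0.01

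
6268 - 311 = 5957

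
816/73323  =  272/24441=0.01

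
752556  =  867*868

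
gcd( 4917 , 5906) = 1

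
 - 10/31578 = -1+15784/15789 = -0.00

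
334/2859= 334/2859 =0.12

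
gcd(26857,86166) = 1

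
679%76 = 71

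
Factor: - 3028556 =-2^2*193^1 * 3923^1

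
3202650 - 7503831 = - 4301181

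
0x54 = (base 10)84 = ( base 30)2o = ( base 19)48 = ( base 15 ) 59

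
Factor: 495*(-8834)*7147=  -  31252616010 = - 2^1 * 3^2  *  5^1*7^2*11^1*631^1 * 1021^1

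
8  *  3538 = 28304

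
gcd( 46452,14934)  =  6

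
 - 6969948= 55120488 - 62090436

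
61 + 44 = 105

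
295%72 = 7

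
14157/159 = 4719/53=89.04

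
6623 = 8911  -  2288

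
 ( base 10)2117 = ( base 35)1PH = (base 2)100001000101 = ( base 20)55H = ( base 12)1285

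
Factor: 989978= 2^1*11^1*17^1*2647^1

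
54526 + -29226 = 25300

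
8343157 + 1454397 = 9797554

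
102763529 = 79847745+22915784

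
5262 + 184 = 5446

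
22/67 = 22/67 = 0.33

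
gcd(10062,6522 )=6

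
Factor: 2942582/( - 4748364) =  - 1471291/2374182 = - 2^( - 1 ) * 3^( -2)*31^2*1531^1*131899^( - 1 ) 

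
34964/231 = 151+83/231  =  151.36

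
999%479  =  41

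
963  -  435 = 528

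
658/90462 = 329/45231 = 0.01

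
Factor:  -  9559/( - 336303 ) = 11/387 = 3^( - 2 )*11^1*43^(-1)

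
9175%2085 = 835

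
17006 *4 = 68024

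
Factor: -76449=-3^1* 17^1*1499^1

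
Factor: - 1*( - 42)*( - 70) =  - 2940  =  -2^2*3^1 *5^1*7^2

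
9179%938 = 737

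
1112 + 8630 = 9742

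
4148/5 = 4148/5= 829.60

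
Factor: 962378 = 2^1*79^1*6091^1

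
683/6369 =683/6369= 0.11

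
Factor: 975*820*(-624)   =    -  2^6*3^2*5^3*13^2*41^1  =  -498888000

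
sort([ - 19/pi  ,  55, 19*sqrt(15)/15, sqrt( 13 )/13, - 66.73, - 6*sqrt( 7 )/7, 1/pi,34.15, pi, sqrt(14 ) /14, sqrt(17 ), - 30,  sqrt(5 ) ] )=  [ - 66.73, - 30, - 19/pi,-6  *sqrt( 7 ) /7,sqrt( 14)/14, sqrt(13 )/13, 1/pi, sqrt( 5), pi, sqrt(17), 19*sqrt(15)/15,34.15,  55] 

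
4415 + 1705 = 6120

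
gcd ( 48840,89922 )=6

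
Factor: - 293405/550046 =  - 2^( - 1)*5^1*83^1*389^( - 1 )= - 415/778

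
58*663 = 38454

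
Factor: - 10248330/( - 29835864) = 1708055/4972644 = 2^(-2 )*3^( - 3)*5^1 * 41^( - 1)*251^1 * 1123^( - 1 ) * 1361^1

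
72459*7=507213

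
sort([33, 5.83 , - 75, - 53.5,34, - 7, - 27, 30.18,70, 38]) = [-75 , - 53.5, - 27,-7,5.83, 30.18, 33 , 34,38, 70]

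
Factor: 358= 2^1*179^1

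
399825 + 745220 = 1145045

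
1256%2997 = 1256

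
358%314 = 44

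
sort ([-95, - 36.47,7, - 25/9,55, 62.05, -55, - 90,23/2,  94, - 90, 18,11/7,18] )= [- 95,  -  90, - 90, - 55, - 36.47,-25/9, 11/7,7,23/2, 18,18, 55,62.05,94 ]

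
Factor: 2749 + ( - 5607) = -2858 = -2^1*1429^1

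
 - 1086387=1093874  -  2180261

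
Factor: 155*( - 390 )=-2^1 * 3^1*5^2*13^1*31^1  =  -60450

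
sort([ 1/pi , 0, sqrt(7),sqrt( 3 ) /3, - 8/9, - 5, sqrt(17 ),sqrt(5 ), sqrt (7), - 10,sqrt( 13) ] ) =[ - 10, - 5, - 8/9, 0, 1/pi, sqrt(3)/3, sqrt(5 ),sqrt( 7),sqrt( 7),sqrt( 13 ), sqrt(17) ]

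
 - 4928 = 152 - 5080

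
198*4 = 792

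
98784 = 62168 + 36616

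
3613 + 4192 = 7805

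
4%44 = 4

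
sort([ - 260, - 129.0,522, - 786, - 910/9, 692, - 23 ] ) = [- 786, - 260, - 129.0, - 910/9,-23, 522, 692 ]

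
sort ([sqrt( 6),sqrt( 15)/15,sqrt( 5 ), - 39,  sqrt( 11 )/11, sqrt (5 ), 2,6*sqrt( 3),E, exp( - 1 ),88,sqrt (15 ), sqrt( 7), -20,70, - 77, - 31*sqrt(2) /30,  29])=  [ - 77,  -  39, - 20, - 31*sqrt( 2)/30, sqrt (15)/15,sqrt(11 )/11, exp( - 1),  2,sqrt( 5),sqrt(5), sqrt(6),sqrt(7 ), E,  sqrt( 15), 6*sqrt(3), 29, 70, 88]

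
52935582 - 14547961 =38387621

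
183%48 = 39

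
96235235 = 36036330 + 60198905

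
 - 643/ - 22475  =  643/22475 = 0.03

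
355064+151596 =506660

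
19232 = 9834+9398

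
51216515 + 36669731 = 87886246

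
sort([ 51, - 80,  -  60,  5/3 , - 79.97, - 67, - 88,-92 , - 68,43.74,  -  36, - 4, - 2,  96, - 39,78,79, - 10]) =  [ - 92, - 88,-80, - 79.97,-68, - 67 ,-60, - 39,  -  36, - 10, - 4, - 2, 5/3 , 43.74, 51,78, 79,  96 ] 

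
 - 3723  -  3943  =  -7666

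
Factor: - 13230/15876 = -5/6 = -  2^(-1) * 3^( - 1 )*5^1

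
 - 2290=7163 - 9453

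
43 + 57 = 100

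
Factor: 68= 2^2 * 17^1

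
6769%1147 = 1034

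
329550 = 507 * 650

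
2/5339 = 2/5339 = 0.00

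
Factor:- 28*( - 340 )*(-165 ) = -1570800 = - 2^4*3^1*5^2*7^1  *11^1*17^1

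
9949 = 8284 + 1665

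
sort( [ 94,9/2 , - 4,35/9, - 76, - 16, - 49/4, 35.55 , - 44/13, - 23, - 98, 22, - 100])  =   [ - 100, - 98, - 76, - 23 , - 16,-49/4, - 4, - 44/13,35/9 , 9/2,22,35.55, 94 ] 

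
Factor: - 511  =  - 7^1* 73^1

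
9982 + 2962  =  12944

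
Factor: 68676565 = 5^1 * 241^1*56993^1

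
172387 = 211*817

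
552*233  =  128616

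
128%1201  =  128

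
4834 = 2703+2131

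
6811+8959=15770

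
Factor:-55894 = -2^1*27947^1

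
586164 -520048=66116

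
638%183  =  89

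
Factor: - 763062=-2^1  *  3^1*17^1*7481^1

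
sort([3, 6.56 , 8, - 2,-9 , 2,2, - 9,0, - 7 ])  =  [ - 9, -9,  -  7, - 2, 0,2,2,3, 6.56,8]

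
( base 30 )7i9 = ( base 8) 15301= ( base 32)6M1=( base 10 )6849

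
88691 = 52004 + 36687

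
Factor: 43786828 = 2^2*2203^1*4969^1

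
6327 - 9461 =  - 3134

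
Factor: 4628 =2^2*13^1*89^1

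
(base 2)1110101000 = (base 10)936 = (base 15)426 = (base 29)138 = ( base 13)570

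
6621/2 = 6621/2=3310.50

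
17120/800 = 21 + 2/5 = 21.40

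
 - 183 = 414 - 597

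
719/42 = 17 + 5/42 = 17.12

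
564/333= 188/111 = 1.69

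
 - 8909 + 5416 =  -3493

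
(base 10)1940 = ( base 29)28Q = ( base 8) 3624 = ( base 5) 30230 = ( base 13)b63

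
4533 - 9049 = -4516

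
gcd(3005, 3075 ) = 5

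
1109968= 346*3208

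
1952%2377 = 1952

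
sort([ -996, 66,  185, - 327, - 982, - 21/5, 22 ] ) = [-996,  -  982, - 327,-21/5, 22, 66, 185 ] 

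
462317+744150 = 1206467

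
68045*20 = 1360900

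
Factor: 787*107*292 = 2^2*73^1*107^1*787^1 = 24589028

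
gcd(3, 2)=1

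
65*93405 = 6071325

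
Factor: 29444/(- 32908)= - 17/19 = -17^1*19^ ( - 1)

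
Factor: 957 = 3^1 * 11^1*29^1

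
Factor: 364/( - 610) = -2^1*5^( - 1)*7^1*13^1 * 61^( - 1 ) = - 182/305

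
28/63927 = 28/63927 =0.00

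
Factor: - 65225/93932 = -2^( - 2 )*5^2*23^ ( - 1)*1021^ (-1) * 2609^1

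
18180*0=0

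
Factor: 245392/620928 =313/792 = 2^( - 3)*3^(  -  2)*11^(-1)*313^1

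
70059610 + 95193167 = 165252777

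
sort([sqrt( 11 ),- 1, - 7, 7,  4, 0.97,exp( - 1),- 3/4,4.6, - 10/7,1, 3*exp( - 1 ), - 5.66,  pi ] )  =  [ - 7 ,  -  5.66, - 10/7, - 1, - 3/4,  exp (- 1),0.97, 1, 3 *exp(  -  1 ),pi, sqrt( 11),4,4.6, 7]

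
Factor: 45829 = 7^1*6547^1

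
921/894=1 + 9/298 = 1.03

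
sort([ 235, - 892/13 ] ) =[ -892/13 , 235]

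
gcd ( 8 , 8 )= 8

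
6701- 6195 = 506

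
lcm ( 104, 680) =8840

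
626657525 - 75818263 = 550839262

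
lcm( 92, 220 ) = 5060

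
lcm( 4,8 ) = 8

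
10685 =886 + 9799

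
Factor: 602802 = 2^1*3^4*61^2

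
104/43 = 2+18/43 = 2.42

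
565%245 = 75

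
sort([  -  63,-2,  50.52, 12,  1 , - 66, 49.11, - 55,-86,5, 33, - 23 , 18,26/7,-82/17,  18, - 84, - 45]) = [ - 86,-84,-66, - 63, - 55, - 45,  -  23,-82/17,-2,1, 26/7,5,  12, 18, 18,33,  49.11,50.52]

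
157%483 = 157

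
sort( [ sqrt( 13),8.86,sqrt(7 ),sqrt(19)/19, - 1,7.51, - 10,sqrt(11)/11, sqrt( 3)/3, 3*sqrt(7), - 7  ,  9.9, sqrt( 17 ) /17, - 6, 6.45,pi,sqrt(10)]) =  [  -  10 ,  -  7, - 6, - 1,sqrt(19 )/19,sqrt( 17 ) /17, sqrt(11)/11, sqrt(3)/3,sqrt(7),pi,sqrt(10),sqrt(13),6.45,7.51, 3*sqrt( 7 ), 8.86, 9.9]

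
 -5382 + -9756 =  - 15138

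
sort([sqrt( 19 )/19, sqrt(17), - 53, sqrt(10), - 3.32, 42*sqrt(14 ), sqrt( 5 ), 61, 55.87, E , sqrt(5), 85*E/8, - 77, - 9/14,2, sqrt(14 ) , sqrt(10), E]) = [ - 77,-53, - 3.32, - 9/14, sqrt(19 )/19,  2,sqrt(5),  sqrt(5),  E, E, sqrt(10), sqrt( 10 ), sqrt ( 14),sqrt(17), 85*E/8, 55.87, 61, 42*sqrt( 14 )] 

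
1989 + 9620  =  11609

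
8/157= 8/157  =  0.05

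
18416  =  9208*2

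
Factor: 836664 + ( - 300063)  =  536601 = 3^1*13^1*13759^1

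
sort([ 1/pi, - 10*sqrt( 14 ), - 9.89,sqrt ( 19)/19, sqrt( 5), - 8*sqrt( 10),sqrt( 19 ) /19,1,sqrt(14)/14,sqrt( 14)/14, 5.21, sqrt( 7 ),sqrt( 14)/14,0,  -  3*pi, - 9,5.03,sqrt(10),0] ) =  [ - 10*sqrt( 14),  -  8*sqrt( 10), - 9.89, - 3*pi, - 9,0,  0,sqrt( 19)/19,sqrt( 19) /19,sqrt( 14)/14,sqrt( 14 ) /14,sqrt( 14 )/14,1/pi,1, sqrt( 5 ),sqrt( 7),sqrt( 10 ),5.03,5.21] 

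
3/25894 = 3/25894 = 0.00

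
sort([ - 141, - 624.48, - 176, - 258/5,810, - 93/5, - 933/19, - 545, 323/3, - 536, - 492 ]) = [ - 624.48, - 545, - 536,-492, - 176, - 141, - 258/5, - 933/19, - 93/5 , 323/3,810]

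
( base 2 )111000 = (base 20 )2g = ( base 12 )48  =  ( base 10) 56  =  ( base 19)2i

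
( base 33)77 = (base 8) 356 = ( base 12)17a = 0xEE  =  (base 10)238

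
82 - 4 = 78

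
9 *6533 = 58797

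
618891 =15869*39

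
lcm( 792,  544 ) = 53856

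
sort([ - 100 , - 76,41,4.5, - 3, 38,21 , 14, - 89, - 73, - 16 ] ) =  [ - 100, - 89 ,-76,  -  73, - 16, - 3,4.5,14,21,38, 41]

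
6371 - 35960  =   - 29589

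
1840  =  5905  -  4065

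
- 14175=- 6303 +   -  7872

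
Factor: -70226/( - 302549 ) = 146/629 = 2^1 * 17^ (-1)*37^ (-1) * 73^1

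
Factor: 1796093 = 13^1*23^1*6007^1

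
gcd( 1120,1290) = 10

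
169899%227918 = 169899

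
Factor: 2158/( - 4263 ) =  - 2^1 * 3^( - 1 )*7^ (  -  2)*13^1*29^(  -  1 )*83^1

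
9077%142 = 131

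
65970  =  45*1466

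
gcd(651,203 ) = 7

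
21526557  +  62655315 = 84181872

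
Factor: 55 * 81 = 4455 = 3^4 * 5^1*11^1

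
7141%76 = 73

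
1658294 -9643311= -7985017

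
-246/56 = -123/28 = - 4.39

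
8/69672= 1/8709=0.00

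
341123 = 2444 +338679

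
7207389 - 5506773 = 1700616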